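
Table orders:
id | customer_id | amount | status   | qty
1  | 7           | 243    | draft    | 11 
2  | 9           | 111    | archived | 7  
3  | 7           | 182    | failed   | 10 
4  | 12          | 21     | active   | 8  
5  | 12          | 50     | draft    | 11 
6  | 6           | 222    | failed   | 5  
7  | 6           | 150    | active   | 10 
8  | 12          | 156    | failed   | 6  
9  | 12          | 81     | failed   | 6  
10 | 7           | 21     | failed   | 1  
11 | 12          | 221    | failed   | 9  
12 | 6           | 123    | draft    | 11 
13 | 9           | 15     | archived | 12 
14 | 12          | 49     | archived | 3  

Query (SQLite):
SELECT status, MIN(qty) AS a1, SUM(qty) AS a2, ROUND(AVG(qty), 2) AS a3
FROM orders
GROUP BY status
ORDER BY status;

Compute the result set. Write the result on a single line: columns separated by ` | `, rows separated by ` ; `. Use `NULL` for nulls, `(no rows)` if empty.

Group orders by status.
Per group compute: MIN(qty), SUM(qty), ROUND(AVG(qty), 2).
  active: ids {4, 7} → MIN(qty)=8, SUM(qty)=18, ROUND(AVG(qty), 2)=9
  archived: ids {2, 13, 14} → MIN(qty)=3, SUM(qty)=22, ROUND(AVG(qty), 2)=7.33
  draft: ids {1, 5, 12} → MIN(qty)=11, SUM(qty)=33, ROUND(AVG(qty), 2)=11
  failed: ids {3, 6, 8, 9, 10, 11} → MIN(qty)=1, SUM(qty)=37, ROUND(AVG(qty), 2)=6.17

active | 8 | 18 | 9 ; archived | 3 | 22 | 7.33 ; draft | 11 | 33 | 11 ; failed | 1 | 37 | 6.17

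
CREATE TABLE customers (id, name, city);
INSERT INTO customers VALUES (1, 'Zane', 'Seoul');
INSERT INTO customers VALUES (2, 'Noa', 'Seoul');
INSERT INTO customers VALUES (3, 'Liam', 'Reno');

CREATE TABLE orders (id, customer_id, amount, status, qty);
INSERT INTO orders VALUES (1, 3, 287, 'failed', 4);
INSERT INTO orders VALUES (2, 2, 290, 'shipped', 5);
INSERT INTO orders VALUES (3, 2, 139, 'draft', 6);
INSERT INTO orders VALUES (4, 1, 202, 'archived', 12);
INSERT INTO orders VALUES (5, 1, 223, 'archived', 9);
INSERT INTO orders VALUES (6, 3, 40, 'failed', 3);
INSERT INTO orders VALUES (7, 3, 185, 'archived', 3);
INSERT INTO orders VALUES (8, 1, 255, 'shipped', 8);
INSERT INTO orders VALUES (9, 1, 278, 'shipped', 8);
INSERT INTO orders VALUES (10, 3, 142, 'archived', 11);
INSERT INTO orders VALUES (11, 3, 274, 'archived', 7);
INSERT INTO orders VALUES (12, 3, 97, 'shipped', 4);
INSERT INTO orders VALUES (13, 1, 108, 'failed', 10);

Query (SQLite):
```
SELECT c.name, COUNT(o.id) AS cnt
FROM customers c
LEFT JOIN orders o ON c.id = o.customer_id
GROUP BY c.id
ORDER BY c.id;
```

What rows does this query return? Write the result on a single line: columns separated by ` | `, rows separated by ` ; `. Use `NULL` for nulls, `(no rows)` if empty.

Zane | 5 ; Noa | 2 ; Liam | 6

LEFT JOIN keeps every customers row; unmatched ones get NULL for orders columns.
Group by customers.id and compute COUNT(o.id). COUNT(col) of an all-NULL group is 0.
  1: ids {4, 5, 8, 9, 13} → COUNT(o.id)=5
  2: ids {2, 3} → COUNT(o.id)=2
  3: ids {1, 6, 7, 10, 11, 12} → COUNT(o.id)=6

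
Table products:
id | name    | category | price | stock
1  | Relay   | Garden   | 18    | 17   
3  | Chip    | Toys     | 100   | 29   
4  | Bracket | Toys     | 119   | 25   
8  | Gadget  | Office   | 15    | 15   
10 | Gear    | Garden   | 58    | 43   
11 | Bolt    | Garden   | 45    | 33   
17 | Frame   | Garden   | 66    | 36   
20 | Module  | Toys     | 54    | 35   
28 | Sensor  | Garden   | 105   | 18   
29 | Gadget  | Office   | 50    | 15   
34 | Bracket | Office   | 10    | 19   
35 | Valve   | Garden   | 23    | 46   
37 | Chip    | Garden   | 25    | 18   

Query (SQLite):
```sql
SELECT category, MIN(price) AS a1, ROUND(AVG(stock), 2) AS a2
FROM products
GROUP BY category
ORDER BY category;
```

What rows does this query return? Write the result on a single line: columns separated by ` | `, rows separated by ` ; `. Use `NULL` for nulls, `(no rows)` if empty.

Group products by category.
Per group compute: MIN(price), ROUND(AVG(stock), 2).
  Garden: ids {1, 10, 11, 17, 28, 35, 37} → MIN(price)=18, ROUND(AVG(stock), 2)=30.14
  Office: ids {8, 29, 34} → MIN(price)=10, ROUND(AVG(stock), 2)=16.33
  Toys: ids {3, 4, 20} → MIN(price)=54, ROUND(AVG(stock), 2)=29.67

Garden | 18 | 30.14 ; Office | 10 | 16.33 ; Toys | 54 | 29.67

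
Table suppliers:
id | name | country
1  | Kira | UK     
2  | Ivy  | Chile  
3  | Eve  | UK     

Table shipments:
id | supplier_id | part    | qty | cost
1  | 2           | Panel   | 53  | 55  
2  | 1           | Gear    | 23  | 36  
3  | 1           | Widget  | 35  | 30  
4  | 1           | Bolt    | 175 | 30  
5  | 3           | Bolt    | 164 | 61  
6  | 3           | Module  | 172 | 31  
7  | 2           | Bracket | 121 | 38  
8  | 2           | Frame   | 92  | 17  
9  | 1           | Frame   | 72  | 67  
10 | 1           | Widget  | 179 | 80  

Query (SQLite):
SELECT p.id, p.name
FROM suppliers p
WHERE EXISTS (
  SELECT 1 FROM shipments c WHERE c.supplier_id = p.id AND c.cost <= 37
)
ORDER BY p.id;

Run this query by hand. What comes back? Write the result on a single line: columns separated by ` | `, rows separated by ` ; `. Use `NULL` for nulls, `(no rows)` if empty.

1 | Kira ; 2 | Ivy ; 3 | Eve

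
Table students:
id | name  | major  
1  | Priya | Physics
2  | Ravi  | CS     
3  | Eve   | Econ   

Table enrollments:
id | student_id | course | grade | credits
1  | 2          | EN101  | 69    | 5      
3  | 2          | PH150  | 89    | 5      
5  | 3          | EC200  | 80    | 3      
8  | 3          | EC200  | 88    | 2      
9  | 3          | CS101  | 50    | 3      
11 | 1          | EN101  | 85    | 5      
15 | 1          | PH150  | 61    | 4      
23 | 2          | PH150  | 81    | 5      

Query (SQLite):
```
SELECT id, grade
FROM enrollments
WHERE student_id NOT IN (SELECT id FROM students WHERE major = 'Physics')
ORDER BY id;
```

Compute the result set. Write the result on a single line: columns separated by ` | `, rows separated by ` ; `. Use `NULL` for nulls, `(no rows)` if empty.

1 | 69 ; 3 | 89 ; 5 | 80 ; 8 | 88 ; 9 | 50 ; 23 | 81

Inner query: students.id where major = 'Physics'.
Outer: keep enrollments rows whose student_id is not in that set.
Inner query → {1}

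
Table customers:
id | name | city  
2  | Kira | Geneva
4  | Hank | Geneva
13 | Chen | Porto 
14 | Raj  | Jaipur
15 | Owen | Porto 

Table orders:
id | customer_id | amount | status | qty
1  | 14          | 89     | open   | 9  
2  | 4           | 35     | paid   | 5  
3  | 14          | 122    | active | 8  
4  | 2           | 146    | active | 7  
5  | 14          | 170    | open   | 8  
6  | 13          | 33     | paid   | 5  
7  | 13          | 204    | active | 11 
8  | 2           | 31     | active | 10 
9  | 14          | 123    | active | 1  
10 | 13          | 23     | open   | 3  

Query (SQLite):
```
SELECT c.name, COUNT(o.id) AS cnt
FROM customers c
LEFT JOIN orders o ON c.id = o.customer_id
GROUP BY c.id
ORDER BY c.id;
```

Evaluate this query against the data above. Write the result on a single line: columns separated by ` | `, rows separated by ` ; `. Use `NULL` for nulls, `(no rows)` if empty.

LEFT JOIN keeps every customers row; unmatched ones get NULL for orders columns.
Group by customers.id and compute COUNT(o.id). COUNT(col) of an all-NULL group is 0.
  2: ids {4, 8} → COUNT(o.id)=2
  4: ids {2} → COUNT(o.id)=1
  13: ids {6, 7, 10} → COUNT(o.id)=3
  14: ids {1, 3, 5, 9} → COUNT(o.id)=4
  15: ids {—} → COUNT(o.id)=0

Kira | 2 ; Hank | 1 ; Chen | 3 ; Raj | 4 ; Owen | 0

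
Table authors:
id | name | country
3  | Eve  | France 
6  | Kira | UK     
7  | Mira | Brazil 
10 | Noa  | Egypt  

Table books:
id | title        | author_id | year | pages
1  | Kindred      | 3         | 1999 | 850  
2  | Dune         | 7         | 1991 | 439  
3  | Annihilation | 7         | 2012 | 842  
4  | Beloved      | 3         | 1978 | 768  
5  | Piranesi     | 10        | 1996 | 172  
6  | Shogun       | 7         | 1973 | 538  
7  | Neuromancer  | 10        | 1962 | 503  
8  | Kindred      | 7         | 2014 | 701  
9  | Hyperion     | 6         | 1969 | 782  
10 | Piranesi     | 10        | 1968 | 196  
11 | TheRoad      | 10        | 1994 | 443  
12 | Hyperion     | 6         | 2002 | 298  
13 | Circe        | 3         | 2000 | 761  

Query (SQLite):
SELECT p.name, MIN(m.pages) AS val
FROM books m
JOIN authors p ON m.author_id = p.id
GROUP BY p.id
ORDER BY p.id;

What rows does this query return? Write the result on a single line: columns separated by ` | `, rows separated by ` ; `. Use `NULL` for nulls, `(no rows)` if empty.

Join each books row to its authors via author_id.
Group joined rows by authors.id; compute MIN(m.pages) per group.
  3: ids {1, 4, 13} → MIN(m.pages)=761
  6: ids {9, 12} → MIN(m.pages)=298
  7: ids {2, 3, 6, 8} → MIN(m.pages)=439
  10: ids {5, 7, 10, 11} → MIN(m.pages)=172

Eve | 761 ; Kira | 298 ; Mira | 439 ; Noa | 172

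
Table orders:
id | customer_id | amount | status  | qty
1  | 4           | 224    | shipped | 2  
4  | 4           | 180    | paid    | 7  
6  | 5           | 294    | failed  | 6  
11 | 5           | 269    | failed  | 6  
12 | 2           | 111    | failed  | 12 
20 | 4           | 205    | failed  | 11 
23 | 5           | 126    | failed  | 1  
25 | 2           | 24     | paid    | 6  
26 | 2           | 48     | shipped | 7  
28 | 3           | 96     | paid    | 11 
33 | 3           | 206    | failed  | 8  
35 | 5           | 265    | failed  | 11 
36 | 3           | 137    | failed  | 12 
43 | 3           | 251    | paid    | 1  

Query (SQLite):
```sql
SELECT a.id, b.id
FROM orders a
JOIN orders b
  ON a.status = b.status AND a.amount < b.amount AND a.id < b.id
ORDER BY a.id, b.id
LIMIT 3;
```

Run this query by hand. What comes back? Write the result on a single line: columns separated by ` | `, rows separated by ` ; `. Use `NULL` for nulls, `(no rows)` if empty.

Pairs (a,b) with same status, a.amount < b.amount, a.id < b.id.
status groups: failed:{6,11,12,20,23,33,35,36} paid:{4,25,28,43} shipped:{1,26}
Ordered by (a.id, b.id); first 3.

4 | 43 ; 12 | 20 ; 12 | 23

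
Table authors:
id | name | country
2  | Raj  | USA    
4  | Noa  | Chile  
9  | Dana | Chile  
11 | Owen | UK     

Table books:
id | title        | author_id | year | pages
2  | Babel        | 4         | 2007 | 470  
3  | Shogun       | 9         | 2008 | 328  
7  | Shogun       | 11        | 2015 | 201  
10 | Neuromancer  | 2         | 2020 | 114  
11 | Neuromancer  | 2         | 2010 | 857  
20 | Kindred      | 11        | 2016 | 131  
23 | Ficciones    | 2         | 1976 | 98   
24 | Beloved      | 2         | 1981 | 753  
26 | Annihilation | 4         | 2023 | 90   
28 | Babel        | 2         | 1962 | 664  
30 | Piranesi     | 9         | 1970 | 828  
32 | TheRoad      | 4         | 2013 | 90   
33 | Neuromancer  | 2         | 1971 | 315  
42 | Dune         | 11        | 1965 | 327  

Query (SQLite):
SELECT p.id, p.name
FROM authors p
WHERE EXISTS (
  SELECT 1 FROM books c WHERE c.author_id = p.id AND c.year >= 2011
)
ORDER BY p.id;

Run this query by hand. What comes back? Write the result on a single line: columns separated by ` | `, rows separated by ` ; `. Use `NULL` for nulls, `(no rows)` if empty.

For each authors row, check whether any books with matching author_id has year >= 2011.
Keep rows where that is true.

2 | Raj ; 4 | Noa ; 11 | Owen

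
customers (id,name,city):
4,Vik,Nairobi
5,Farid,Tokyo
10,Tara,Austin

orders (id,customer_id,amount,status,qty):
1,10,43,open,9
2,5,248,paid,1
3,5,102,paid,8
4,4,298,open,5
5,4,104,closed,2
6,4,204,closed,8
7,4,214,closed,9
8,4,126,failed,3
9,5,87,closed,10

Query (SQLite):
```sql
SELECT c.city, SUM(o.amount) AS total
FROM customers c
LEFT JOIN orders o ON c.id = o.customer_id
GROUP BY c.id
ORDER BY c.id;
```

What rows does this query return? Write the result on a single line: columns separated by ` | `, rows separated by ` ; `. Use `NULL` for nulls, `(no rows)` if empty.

Nairobi | 946 ; Tokyo | 437 ; Austin | 43

LEFT JOIN keeps every customers row; unmatched ones get NULL for orders columns.
Group by customers.id and compute SUM(o.amount). SUM over an all-NULL group is NULL.
  4: ids {4, 5, 6, 7, 8} → SUM(o.amount)=946
  5: ids {2, 3, 9} → SUM(o.amount)=437
  10: ids {1} → SUM(o.amount)=43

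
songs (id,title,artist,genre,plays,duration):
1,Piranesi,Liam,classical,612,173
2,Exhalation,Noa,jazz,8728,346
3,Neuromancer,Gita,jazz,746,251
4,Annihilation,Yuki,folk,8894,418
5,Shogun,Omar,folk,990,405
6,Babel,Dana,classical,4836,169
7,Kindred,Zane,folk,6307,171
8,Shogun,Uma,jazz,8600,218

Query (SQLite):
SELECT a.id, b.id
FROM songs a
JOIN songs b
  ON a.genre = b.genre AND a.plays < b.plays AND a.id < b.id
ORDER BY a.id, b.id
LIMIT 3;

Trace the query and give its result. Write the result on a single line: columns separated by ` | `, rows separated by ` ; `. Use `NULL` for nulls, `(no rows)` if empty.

1 | 6 ; 3 | 8 ; 5 | 7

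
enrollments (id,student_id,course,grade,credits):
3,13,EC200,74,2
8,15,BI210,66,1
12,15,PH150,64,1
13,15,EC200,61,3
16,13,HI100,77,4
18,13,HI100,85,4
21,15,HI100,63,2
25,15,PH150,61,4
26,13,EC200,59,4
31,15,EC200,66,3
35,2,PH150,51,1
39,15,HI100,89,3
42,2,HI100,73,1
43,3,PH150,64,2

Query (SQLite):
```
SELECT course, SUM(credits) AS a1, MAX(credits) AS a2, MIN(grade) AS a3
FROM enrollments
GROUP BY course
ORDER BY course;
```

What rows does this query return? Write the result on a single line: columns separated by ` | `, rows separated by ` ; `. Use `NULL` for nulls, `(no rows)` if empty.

Group enrollments by course.
Per group compute: SUM(credits), MAX(credits), MIN(grade).
  BI210: ids {8} → SUM(credits)=1, MAX(credits)=1, MIN(grade)=66
  EC200: ids {3, 13, 26, 31} → SUM(credits)=12, MAX(credits)=4, MIN(grade)=59
  HI100: ids {16, 18, 21, 39, 42} → SUM(credits)=14, MAX(credits)=4, MIN(grade)=63
  PH150: ids {12, 25, 35, 43} → SUM(credits)=8, MAX(credits)=4, MIN(grade)=51

BI210 | 1 | 1 | 66 ; EC200 | 12 | 4 | 59 ; HI100 | 14 | 4 | 63 ; PH150 | 8 | 4 | 51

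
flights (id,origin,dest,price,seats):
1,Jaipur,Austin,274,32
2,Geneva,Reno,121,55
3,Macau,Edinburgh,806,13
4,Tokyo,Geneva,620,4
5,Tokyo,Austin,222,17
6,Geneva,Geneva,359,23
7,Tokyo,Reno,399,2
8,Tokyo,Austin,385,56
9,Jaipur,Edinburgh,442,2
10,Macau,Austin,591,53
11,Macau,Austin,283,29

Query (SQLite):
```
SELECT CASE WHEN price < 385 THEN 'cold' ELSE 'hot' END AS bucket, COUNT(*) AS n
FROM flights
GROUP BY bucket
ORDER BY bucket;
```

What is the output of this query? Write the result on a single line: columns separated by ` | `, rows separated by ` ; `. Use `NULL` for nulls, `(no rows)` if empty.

cold | 5 ; hot | 6

Bucket rows by price < 385 → 'cold' else 'hot'; count each bucket.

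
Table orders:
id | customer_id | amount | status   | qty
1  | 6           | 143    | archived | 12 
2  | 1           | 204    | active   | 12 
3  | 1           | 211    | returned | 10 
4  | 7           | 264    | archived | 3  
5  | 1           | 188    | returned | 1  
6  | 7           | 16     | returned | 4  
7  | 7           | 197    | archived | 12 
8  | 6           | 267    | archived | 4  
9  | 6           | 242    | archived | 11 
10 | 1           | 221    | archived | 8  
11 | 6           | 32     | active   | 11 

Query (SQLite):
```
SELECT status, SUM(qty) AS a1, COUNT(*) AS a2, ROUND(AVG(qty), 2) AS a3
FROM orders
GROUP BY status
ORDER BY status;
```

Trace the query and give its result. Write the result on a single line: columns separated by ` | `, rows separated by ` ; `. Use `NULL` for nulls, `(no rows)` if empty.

Group orders by status.
Per group compute: SUM(qty), COUNT(*), ROUND(AVG(qty), 2).
  active: ids {2, 11} → SUM(qty)=23, COUNT(*)=2, ROUND(AVG(qty), 2)=11.5
  archived: ids {1, 4, 7, 8, 9, 10} → SUM(qty)=50, COUNT(*)=6, ROUND(AVG(qty), 2)=8.33
  returned: ids {3, 5, 6} → SUM(qty)=15, COUNT(*)=3, ROUND(AVG(qty), 2)=5

active | 23 | 2 | 11.5 ; archived | 50 | 6 | 8.33 ; returned | 15 | 3 | 5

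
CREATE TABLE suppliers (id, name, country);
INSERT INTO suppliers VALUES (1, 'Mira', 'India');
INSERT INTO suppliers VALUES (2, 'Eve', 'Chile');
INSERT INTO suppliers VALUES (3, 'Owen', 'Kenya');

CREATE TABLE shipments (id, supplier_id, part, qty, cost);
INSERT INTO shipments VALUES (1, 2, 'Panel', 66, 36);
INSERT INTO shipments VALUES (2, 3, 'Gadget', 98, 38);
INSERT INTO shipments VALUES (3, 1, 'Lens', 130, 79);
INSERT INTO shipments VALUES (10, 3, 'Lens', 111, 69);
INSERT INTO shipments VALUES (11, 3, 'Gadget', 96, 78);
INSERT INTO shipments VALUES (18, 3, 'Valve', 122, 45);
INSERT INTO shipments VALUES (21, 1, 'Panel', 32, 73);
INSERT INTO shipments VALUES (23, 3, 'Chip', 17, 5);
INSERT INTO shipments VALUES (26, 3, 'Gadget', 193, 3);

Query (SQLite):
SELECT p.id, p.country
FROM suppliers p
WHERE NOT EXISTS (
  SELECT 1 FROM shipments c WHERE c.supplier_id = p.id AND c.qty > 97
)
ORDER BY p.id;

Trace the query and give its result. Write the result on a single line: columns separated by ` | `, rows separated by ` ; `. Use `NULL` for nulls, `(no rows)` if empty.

For each suppliers row, check whether any shipments with matching supplier_id has qty > 97.
Keep rows where that is false.

2 | Chile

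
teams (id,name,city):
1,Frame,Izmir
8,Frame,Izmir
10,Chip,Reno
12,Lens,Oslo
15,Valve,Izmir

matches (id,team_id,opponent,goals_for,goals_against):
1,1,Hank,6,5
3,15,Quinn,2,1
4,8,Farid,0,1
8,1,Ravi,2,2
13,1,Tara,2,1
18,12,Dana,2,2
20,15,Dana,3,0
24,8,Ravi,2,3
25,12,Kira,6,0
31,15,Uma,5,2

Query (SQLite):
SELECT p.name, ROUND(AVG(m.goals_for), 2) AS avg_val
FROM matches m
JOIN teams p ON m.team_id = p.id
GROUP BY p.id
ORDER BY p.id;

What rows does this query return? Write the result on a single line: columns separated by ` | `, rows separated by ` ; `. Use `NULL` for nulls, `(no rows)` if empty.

Join each matches row to its teams via team_id.
Group joined rows by teams.id; compute ROUND(AVG(m.goals_for), 2) per group.
  1: ids {1, 8, 13} → ROUND(AVG(m.goals_for), 2)=3.33
  8: ids {4, 24} → ROUND(AVG(m.goals_for), 2)=1
  12: ids {18, 25} → ROUND(AVG(m.goals_for), 2)=4
  15: ids {3, 20, 31} → ROUND(AVG(m.goals_for), 2)=3.33

Frame | 3.33 ; Frame | 1 ; Lens | 4 ; Valve | 3.33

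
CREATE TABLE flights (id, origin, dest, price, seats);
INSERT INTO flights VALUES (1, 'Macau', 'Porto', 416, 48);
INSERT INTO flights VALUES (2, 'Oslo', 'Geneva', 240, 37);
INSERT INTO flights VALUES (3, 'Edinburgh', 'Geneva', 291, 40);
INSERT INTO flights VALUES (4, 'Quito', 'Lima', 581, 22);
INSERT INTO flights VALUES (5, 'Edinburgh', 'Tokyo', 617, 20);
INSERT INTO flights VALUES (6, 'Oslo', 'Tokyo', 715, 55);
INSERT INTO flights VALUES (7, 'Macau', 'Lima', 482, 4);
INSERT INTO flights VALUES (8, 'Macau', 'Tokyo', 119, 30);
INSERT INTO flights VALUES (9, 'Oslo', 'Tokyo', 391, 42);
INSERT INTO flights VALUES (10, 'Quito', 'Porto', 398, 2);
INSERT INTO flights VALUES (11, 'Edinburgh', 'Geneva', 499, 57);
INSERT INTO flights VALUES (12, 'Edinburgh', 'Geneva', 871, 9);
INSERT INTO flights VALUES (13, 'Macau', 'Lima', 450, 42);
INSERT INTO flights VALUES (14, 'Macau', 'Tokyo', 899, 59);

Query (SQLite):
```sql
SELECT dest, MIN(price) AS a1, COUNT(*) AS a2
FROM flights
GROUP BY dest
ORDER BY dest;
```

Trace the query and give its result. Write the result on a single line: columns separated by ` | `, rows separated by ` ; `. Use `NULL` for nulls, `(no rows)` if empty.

Geneva | 240 | 4 ; Lima | 450 | 3 ; Porto | 398 | 2 ; Tokyo | 119 | 5

Group flights by dest.
Per group compute: MIN(price), COUNT(*).
  Geneva: ids {2, 3, 11, 12} → MIN(price)=240, COUNT(*)=4
  Lima: ids {4, 7, 13} → MIN(price)=450, COUNT(*)=3
  Porto: ids {1, 10} → MIN(price)=398, COUNT(*)=2
  Tokyo: ids {5, 6, 8, 9, 14} → MIN(price)=119, COUNT(*)=5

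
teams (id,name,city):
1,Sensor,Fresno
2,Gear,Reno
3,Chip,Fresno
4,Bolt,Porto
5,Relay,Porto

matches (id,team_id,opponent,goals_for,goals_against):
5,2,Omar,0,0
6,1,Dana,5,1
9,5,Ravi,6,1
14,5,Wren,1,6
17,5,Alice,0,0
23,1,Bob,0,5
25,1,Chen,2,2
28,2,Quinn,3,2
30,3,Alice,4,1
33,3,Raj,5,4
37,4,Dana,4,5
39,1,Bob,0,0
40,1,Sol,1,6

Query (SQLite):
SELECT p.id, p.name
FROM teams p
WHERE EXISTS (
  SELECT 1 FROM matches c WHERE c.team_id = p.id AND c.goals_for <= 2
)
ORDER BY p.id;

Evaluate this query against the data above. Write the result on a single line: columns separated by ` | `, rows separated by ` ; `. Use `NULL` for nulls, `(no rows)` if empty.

For each teams row, check whether any matches with matching team_id has goals_for <= 2.
Keep rows where that is true.

1 | Sensor ; 2 | Gear ; 5 | Relay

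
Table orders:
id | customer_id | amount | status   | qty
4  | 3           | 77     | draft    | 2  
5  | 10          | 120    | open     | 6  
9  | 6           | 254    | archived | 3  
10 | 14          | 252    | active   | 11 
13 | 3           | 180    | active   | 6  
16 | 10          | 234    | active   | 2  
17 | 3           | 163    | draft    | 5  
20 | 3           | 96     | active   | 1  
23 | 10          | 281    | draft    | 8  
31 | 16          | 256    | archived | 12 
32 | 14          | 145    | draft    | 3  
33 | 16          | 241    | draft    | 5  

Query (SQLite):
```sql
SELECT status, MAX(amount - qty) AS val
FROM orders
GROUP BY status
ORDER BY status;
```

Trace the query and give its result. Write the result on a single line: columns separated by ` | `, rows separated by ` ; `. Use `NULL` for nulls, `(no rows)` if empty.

active | 241 ; archived | 251 ; draft | 273 ; open | 114

For each row compute amount - qty.
Group by status; take MAX of the expression per group.
  active: ids {10, 13, 16, 20} → MAX(amount - qty)=241
  archived: ids {9, 31} → MAX(amount - qty)=251
  draft: ids {4, 17, 23, 32, 33} → MAX(amount - qty)=273
  open: ids {5} → MAX(amount - qty)=114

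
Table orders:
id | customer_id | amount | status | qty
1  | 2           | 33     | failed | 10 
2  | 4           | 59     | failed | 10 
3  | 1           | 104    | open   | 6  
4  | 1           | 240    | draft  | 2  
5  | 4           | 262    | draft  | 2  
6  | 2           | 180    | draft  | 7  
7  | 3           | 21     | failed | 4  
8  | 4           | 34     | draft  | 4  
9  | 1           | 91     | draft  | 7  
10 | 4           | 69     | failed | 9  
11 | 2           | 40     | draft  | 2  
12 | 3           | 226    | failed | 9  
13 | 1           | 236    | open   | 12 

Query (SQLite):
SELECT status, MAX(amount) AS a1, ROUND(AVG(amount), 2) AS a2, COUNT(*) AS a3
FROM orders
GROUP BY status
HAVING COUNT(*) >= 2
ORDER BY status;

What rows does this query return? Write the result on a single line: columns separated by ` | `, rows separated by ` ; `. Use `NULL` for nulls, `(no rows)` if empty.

Group orders by status.
Per group compute: MAX(amount), ROUND(AVG(amount), 2), COUNT(*).
HAVING: drop groups with fewer than 2 rows.
  draft: ids {4, 5, 6, 8, 9, 11} → MAX(amount)=262, ROUND(AVG(amount), 2)=141.17, COUNT(*)=6
  failed: ids {1, 2, 7, 10, 12} → MAX(amount)=226, ROUND(AVG(amount), 2)=81.6, COUNT(*)=5
  open: ids {3, 13} → MAX(amount)=236, ROUND(AVG(amount), 2)=170, COUNT(*)=2

draft | 262 | 141.17 | 6 ; failed | 226 | 81.6 | 5 ; open | 236 | 170 | 2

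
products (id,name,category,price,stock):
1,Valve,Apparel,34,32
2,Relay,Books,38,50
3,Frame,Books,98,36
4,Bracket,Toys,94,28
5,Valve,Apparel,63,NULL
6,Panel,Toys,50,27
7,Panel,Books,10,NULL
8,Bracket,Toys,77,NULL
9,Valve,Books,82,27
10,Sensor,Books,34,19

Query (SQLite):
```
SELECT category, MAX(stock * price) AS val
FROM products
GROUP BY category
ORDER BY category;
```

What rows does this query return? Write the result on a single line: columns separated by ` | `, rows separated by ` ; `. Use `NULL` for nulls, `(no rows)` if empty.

For each row compute stock * price.
Group by category; take MAX of the expression per group.
  Apparel: ids {1, 5} → MAX(stock * price)=1088
  Books: ids {2, 3, 7, 9, 10} → MAX(stock * price)=3528
  Toys: ids {4, 6, 8} → MAX(stock * price)=2632

Apparel | 1088 ; Books | 3528 ; Toys | 2632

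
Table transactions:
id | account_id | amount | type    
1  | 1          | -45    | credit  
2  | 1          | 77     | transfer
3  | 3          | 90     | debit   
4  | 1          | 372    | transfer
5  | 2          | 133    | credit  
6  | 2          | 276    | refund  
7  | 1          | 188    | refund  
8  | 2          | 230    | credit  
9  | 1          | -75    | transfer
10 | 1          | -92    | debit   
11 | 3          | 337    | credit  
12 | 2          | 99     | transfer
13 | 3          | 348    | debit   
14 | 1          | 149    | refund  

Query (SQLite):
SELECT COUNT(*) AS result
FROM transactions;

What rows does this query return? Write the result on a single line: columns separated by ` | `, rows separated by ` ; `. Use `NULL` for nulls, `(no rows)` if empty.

All amount values: [-45, 77, 90, 372, 133, 276, 188, 230, -75, -92, 337, 99, 348, 149].
COUNT(*) counts rows → 14.

14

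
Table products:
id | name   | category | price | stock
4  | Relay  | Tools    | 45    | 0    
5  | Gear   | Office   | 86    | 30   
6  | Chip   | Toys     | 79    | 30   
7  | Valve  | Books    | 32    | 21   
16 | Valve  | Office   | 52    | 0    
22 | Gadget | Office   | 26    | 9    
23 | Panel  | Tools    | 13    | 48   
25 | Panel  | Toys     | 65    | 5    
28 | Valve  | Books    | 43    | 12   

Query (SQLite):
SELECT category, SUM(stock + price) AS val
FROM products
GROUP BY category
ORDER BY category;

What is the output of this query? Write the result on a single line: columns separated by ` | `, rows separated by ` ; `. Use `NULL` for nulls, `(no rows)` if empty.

For each row compute stock + price.
Group by category; take SUM of the expression per group.
  Books: ids {7, 28} → SUM(stock + price)=108
  Office: ids {5, 16, 22} → SUM(stock + price)=203
  Tools: ids {4, 23} → SUM(stock + price)=106
  Toys: ids {6, 25} → SUM(stock + price)=179

Books | 108 ; Office | 203 ; Tools | 106 ; Toys | 179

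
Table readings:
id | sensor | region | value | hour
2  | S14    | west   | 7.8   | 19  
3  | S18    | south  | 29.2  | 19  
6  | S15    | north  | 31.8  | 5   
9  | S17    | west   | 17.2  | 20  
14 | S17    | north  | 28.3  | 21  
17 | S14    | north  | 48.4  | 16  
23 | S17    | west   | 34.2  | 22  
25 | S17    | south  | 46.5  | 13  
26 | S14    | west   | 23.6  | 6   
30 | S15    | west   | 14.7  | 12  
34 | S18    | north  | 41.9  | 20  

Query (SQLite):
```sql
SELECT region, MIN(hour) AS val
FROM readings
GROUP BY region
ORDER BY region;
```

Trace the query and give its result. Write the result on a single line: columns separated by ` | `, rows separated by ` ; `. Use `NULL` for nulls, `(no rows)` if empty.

Partition readings by region; compute MIN(hour) within each group.
  north: ids {6, 14, 17, 34} → MIN(hour)=5
  south: ids {3, 25} → MIN(hour)=13
  west: ids {2, 9, 23, 26, 30} → MIN(hour)=6

north | 5 ; south | 13 ; west | 6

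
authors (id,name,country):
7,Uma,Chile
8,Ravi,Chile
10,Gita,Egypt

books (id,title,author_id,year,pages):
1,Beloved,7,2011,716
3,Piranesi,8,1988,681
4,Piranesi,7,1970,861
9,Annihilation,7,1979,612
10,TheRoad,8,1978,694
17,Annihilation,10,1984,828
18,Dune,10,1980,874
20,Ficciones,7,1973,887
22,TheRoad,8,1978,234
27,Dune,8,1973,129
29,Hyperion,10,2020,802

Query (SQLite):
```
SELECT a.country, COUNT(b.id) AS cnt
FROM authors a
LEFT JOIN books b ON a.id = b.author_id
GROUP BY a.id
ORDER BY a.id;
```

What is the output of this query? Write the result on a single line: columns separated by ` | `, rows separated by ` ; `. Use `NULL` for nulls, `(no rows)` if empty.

Chile | 4 ; Chile | 4 ; Egypt | 3

LEFT JOIN keeps every authors row; unmatched ones get NULL for books columns.
Group by authors.id and compute COUNT(b.id). COUNT(col) of an all-NULL group is 0.
  7: ids {1, 4, 9, 20} → COUNT(b.id)=4
  8: ids {3, 10, 22, 27} → COUNT(b.id)=4
  10: ids {17, 18, 29} → COUNT(b.id)=3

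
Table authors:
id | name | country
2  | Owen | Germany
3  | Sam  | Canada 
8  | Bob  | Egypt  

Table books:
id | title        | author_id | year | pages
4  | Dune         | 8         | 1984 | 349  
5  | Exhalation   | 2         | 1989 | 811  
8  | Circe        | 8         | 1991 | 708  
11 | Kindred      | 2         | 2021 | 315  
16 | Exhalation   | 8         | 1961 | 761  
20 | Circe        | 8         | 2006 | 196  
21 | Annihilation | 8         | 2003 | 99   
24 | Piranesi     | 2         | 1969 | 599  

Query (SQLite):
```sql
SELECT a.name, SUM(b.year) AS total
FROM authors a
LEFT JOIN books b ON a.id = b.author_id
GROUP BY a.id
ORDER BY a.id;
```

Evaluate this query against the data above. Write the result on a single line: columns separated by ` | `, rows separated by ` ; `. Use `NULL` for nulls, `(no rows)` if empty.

Owen | 5979 ; Sam | NULL ; Bob | 9945

LEFT JOIN keeps every authors row; unmatched ones get NULL for books columns.
Group by authors.id and compute SUM(b.year). SUM over an all-NULL group is NULL.
  2: ids {5, 11, 24} → SUM(b.year)=5979
  3: ids {—} → SUM(b.year)=NULL
  8: ids {4, 8, 16, 20, 21} → SUM(b.year)=9945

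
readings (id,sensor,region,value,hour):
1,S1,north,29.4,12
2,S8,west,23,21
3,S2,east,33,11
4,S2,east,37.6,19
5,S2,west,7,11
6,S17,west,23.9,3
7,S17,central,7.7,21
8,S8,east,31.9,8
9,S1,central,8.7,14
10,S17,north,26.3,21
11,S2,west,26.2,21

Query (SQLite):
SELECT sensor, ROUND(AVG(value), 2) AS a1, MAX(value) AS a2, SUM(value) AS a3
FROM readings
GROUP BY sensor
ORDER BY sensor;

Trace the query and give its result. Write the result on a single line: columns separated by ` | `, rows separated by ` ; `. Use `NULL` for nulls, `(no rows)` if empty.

S1 | 19.05 | 29.4 | 38.1 ; S17 | 19.3 | 26.3 | 57.9 ; S2 | 25.95 | 37.6 | 103.8 ; S8 | 27.45 | 31.9 | 54.9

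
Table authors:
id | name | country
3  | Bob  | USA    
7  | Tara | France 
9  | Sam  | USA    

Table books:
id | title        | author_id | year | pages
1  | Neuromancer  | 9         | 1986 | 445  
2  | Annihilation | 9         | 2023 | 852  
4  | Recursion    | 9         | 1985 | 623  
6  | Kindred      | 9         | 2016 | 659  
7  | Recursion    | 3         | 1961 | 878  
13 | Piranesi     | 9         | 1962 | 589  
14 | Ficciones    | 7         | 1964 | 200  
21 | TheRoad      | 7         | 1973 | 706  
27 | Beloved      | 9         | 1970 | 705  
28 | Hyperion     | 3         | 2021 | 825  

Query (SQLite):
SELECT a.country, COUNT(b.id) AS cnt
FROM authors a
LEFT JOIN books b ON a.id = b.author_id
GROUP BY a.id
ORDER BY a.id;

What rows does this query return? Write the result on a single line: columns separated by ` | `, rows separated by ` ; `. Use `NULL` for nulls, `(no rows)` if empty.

LEFT JOIN keeps every authors row; unmatched ones get NULL for books columns.
Group by authors.id and compute COUNT(b.id). COUNT(col) of an all-NULL group is 0.
  3: ids {7, 28} → COUNT(b.id)=2
  7: ids {14, 21} → COUNT(b.id)=2
  9: ids {1, 2, 4, 6, 13, 27} → COUNT(b.id)=6

USA | 2 ; France | 2 ; USA | 6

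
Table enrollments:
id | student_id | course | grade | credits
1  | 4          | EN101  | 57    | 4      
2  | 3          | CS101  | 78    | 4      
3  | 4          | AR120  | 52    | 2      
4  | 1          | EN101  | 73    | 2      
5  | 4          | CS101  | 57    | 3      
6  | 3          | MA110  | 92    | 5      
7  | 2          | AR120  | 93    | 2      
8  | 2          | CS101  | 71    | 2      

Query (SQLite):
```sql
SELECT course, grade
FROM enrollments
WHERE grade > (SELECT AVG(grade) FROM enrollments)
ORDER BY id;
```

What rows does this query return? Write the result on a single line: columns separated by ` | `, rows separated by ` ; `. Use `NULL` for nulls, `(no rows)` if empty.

Scalar subquery: AVG(grade) over all enrollments rows = 71.625.
Keep rows where grade > that value.

CS101 | 78 ; EN101 | 73 ; MA110 | 92 ; AR120 | 93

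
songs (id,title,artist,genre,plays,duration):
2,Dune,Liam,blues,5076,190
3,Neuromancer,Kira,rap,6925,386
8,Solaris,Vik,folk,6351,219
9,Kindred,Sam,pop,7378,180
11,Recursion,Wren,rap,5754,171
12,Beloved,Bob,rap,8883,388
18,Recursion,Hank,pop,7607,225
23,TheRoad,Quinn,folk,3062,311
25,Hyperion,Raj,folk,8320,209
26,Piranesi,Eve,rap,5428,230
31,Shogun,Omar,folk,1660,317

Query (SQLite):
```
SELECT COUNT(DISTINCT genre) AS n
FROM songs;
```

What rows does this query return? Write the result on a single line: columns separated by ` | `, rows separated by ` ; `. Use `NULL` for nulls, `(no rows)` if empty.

4

Count distinct non-NULL genre values.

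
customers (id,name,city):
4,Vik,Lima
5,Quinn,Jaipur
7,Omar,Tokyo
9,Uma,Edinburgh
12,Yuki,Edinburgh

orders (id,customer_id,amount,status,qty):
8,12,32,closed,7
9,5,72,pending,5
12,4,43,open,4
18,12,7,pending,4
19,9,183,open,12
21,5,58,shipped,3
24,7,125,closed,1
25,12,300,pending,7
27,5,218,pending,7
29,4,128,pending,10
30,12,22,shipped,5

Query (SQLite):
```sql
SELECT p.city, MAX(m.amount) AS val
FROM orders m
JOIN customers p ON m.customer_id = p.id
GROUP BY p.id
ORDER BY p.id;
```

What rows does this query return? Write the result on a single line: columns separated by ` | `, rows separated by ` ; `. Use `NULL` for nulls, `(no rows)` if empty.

Lima | 128 ; Jaipur | 218 ; Tokyo | 125 ; Edinburgh | 183 ; Edinburgh | 300

Join each orders row to its customers via customer_id.
Group joined rows by customers.id; compute MAX(m.amount) per group.
  4: ids {12, 29} → MAX(m.amount)=128
  5: ids {9, 21, 27} → MAX(m.amount)=218
  7: ids {24} → MAX(m.amount)=125
  9: ids {19} → MAX(m.amount)=183
  12: ids {8, 18, 25, 30} → MAX(m.amount)=300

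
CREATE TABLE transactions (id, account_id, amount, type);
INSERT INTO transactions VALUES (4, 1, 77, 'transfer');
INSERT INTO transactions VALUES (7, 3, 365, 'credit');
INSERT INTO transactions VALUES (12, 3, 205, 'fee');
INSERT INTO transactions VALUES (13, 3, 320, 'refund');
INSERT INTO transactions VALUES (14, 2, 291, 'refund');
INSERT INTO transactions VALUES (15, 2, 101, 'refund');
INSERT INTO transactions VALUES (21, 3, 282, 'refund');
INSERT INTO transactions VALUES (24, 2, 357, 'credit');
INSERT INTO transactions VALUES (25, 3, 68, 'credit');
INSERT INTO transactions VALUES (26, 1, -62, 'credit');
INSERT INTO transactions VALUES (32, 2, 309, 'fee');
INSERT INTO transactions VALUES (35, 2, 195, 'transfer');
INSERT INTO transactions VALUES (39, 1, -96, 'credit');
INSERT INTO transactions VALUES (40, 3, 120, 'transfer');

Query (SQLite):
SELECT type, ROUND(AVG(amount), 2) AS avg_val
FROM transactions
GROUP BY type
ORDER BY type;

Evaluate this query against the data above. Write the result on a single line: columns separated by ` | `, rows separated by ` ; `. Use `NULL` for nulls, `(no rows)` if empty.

Partition transactions by type; compute ROUND(AVG(amount), 2) within each group.
  credit: ids {7, 24, 25, 26, 39} → ROUND(AVG(amount), 2)=126.4
  fee: ids {12, 32} → ROUND(AVG(amount), 2)=257
  refund: ids {13, 14, 15, 21} → ROUND(AVG(amount), 2)=248.5
  transfer: ids {4, 35, 40} → ROUND(AVG(amount), 2)=130.67

credit | 126.4 ; fee | 257 ; refund | 248.5 ; transfer | 130.67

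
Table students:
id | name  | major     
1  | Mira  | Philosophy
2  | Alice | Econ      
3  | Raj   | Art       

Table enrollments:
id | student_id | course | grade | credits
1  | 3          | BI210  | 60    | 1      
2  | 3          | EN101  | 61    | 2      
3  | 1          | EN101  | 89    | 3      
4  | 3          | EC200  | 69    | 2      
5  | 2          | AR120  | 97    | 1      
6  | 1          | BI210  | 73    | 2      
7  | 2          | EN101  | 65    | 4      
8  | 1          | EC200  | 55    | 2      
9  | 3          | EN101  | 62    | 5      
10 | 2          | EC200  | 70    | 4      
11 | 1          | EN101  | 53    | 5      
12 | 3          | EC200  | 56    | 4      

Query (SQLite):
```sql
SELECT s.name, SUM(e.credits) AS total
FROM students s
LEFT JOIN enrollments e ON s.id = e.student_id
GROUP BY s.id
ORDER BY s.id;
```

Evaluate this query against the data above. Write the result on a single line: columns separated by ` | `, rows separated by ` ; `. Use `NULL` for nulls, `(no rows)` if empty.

LEFT JOIN keeps every students row; unmatched ones get NULL for enrollments columns.
Group by students.id and compute SUM(e.credits). SUM over an all-NULL group is NULL.
  1: ids {3, 6, 8, 11} → SUM(e.credits)=12
  2: ids {5, 7, 10} → SUM(e.credits)=9
  3: ids {1, 2, 4, 9, 12} → SUM(e.credits)=14

Mira | 12 ; Alice | 9 ; Raj | 14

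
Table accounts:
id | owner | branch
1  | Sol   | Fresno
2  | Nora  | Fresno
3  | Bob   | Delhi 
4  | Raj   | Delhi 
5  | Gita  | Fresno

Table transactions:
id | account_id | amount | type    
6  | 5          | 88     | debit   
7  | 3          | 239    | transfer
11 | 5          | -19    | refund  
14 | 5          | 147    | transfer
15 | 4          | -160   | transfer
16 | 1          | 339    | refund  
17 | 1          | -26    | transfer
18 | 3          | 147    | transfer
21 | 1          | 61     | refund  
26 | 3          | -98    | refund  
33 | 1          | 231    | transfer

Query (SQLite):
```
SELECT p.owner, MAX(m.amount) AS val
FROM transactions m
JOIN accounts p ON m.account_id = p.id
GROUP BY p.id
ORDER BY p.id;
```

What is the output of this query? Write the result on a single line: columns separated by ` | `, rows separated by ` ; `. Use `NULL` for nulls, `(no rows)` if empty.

Join each transactions row to its accounts via account_id.
Group joined rows by accounts.id; compute MAX(m.amount) per group.
  1: ids {16, 17, 21, 33} → MAX(m.amount)=339
  3: ids {7, 18, 26} → MAX(m.amount)=239
  4: ids {15} → MAX(m.amount)=-160
  5: ids {6, 11, 14} → MAX(m.amount)=147

Sol | 339 ; Bob | 239 ; Raj | -160 ; Gita | 147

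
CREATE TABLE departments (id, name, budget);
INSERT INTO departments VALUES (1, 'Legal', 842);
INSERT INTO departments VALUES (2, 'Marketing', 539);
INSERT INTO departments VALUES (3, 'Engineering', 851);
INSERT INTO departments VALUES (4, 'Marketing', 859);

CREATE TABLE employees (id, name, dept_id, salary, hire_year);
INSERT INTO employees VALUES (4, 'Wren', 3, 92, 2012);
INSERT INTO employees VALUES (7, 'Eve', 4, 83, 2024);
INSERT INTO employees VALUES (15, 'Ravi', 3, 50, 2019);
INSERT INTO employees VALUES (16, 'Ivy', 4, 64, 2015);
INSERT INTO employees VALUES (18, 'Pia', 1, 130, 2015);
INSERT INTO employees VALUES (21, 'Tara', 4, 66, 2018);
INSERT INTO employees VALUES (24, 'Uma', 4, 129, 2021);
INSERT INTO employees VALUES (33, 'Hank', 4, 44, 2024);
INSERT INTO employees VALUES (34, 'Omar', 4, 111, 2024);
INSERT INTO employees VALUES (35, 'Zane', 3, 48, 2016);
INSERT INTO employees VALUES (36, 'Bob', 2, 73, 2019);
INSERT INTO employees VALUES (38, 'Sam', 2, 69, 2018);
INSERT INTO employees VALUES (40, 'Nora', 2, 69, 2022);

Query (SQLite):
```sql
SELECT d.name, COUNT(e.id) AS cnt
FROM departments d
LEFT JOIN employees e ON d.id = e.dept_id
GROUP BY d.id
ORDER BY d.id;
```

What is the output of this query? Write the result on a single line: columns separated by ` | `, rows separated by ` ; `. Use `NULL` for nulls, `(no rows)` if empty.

Legal | 1 ; Marketing | 3 ; Engineering | 3 ; Marketing | 6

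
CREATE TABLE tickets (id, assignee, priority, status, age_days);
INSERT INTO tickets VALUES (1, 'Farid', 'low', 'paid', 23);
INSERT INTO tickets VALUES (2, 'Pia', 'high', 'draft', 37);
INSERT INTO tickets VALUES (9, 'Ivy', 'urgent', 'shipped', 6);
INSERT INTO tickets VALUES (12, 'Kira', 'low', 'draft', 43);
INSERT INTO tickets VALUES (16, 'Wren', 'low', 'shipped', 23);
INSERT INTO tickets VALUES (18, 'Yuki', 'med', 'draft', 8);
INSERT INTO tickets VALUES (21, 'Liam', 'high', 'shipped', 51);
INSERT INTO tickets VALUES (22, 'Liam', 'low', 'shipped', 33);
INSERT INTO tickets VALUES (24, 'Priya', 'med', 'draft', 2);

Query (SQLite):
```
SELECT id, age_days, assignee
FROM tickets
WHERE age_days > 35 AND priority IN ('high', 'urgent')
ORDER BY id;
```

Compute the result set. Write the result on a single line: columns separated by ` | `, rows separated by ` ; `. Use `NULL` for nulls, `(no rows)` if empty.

age_days > 35: ids {2, 12, 21}
priority IN ('high', 'urgent'): ids {2, 9, 21}
Combine with AND.

2 | 37 | Pia ; 21 | 51 | Liam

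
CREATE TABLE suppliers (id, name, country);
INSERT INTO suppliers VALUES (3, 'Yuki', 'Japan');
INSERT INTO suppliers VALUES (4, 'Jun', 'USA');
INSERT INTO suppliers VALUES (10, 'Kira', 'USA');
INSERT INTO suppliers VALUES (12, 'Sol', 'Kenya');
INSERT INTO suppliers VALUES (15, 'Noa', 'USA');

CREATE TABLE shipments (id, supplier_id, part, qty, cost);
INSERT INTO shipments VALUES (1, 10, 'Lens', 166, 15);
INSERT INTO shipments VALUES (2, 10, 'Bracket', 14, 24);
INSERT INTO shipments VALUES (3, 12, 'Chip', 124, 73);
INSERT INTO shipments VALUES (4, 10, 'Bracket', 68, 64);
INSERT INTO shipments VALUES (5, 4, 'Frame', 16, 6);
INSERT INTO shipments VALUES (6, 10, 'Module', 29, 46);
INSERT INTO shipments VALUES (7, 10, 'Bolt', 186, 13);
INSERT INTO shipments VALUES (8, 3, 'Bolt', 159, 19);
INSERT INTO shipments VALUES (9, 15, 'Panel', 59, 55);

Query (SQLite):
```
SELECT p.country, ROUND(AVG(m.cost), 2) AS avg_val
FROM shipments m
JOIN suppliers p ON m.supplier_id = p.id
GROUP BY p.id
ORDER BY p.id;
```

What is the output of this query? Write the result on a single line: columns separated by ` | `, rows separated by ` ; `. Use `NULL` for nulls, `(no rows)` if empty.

Japan | 19 ; USA | 6 ; USA | 32.4 ; Kenya | 73 ; USA | 55

Join each shipments row to its suppliers via supplier_id.
Group joined rows by suppliers.id; compute ROUND(AVG(m.cost), 2) per group.
  3: ids {8} → ROUND(AVG(m.cost), 2)=19
  4: ids {5} → ROUND(AVG(m.cost), 2)=6
  10: ids {1, 2, 4, 6, 7} → ROUND(AVG(m.cost), 2)=32.4
  12: ids {3} → ROUND(AVG(m.cost), 2)=73
  15: ids {9} → ROUND(AVG(m.cost), 2)=55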